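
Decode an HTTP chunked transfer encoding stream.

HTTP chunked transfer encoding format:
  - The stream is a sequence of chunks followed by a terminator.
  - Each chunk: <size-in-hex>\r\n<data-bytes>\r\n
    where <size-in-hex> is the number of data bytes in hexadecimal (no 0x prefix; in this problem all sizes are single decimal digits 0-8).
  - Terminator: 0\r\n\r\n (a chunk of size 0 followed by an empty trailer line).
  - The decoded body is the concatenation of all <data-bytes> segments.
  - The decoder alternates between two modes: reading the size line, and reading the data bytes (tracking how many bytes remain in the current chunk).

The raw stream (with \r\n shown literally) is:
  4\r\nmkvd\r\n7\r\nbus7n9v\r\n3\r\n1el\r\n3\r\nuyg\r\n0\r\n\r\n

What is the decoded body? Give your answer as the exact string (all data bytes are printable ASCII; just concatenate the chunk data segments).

Answer: mkvdbus7n9v1eluyg

Derivation:
Chunk 1: stream[0..1]='4' size=0x4=4, data at stream[3..7]='mkvd' -> body[0..4], body so far='mkvd'
Chunk 2: stream[9..10]='7' size=0x7=7, data at stream[12..19]='bus7n9v' -> body[4..11], body so far='mkvdbus7n9v'
Chunk 3: stream[21..22]='3' size=0x3=3, data at stream[24..27]='1el' -> body[11..14], body so far='mkvdbus7n9v1el'
Chunk 4: stream[29..30]='3' size=0x3=3, data at stream[32..35]='uyg' -> body[14..17], body so far='mkvdbus7n9v1eluyg'
Chunk 5: stream[37..38]='0' size=0 (terminator). Final body='mkvdbus7n9v1eluyg' (17 bytes)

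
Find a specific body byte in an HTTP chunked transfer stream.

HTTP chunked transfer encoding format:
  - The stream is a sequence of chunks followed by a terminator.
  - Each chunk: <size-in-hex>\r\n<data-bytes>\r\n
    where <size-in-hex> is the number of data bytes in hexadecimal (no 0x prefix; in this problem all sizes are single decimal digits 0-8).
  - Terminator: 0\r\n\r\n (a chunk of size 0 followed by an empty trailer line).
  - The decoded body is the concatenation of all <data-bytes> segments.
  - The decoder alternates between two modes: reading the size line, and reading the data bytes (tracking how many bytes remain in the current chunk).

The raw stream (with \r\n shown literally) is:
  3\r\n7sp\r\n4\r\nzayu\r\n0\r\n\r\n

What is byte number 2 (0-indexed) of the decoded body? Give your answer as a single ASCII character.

Answer: p

Derivation:
Chunk 1: stream[0..1]='3' size=0x3=3, data at stream[3..6]='7sp' -> body[0..3], body so far='7sp'
Chunk 2: stream[8..9]='4' size=0x4=4, data at stream[11..15]='zayu' -> body[3..7], body so far='7spzayu'
Chunk 3: stream[17..18]='0' size=0 (terminator). Final body='7spzayu' (7 bytes)
Body byte 2 = 'p'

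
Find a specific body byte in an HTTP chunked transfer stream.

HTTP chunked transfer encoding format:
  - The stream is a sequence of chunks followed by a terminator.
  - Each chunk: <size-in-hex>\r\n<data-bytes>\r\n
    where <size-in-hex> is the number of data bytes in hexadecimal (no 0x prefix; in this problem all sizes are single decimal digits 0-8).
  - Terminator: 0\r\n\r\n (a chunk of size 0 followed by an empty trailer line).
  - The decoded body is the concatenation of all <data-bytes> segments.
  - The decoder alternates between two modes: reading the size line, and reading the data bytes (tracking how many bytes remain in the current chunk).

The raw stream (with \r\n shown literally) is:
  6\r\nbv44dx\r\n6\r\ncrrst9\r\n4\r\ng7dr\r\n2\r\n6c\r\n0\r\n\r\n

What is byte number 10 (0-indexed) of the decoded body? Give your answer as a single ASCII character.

Chunk 1: stream[0..1]='6' size=0x6=6, data at stream[3..9]='bv44dx' -> body[0..6], body so far='bv44dx'
Chunk 2: stream[11..12]='6' size=0x6=6, data at stream[14..20]='crrst9' -> body[6..12], body so far='bv44dxcrrst9'
Chunk 3: stream[22..23]='4' size=0x4=4, data at stream[25..29]='g7dr' -> body[12..16], body so far='bv44dxcrrst9g7dr'
Chunk 4: stream[31..32]='2' size=0x2=2, data at stream[34..36]='6c' -> body[16..18], body so far='bv44dxcrrst9g7dr6c'
Chunk 5: stream[38..39]='0' size=0 (terminator). Final body='bv44dxcrrst9g7dr6c' (18 bytes)
Body byte 10 = 't'

Answer: t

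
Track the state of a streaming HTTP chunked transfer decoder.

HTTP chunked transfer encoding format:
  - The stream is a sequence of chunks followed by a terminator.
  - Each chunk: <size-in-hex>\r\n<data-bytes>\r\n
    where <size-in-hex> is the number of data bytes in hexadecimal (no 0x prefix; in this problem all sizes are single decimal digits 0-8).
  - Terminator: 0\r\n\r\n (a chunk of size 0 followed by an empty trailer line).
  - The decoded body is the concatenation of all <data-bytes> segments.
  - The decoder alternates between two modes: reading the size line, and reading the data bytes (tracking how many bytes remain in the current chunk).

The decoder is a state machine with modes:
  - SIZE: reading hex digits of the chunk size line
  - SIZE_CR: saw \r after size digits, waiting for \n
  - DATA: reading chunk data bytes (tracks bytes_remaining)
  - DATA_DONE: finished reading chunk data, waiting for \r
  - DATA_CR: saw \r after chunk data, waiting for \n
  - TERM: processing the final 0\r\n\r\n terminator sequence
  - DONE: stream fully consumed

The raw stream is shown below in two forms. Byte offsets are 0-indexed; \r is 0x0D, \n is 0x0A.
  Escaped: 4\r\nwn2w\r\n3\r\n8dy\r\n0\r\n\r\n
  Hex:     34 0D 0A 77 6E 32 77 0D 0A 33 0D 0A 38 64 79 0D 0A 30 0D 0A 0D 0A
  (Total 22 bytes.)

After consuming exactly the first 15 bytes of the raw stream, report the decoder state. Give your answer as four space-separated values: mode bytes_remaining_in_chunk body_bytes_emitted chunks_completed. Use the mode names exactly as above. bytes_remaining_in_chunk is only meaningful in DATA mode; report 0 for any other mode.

Byte 0 = '4': mode=SIZE remaining=0 emitted=0 chunks_done=0
Byte 1 = 0x0D: mode=SIZE_CR remaining=0 emitted=0 chunks_done=0
Byte 2 = 0x0A: mode=DATA remaining=4 emitted=0 chunks_done=0
Byte 3 = 'w': mode=DATA remaining=3 emitted=1 chunks_done=0
Byte 4 = 'n': mode=DATA remaining=2 emitted=2 chunks_done=0
Byte 5 = '2': mode=DATA remaining=1 emitted=3 chunks_done=0
Byte 6 = 'w': mode=DATA_DONE remaining=0 emitted=4 chunks_done=0
Byte 7 = 0x0D: mode=DATA_CR remaining=0 emitted=4 chunks_done=0
Byte 8 = 0x0A: mode=SIZE remaining=0 emitted=4 chunks_done=1
Byte 9 = '3': mode=SIZE remaining=0 emitted=4 chunks_done=1
Byte 10 = 0x0D: mode=SIZE_CR remaining=0 emitted=4 chunks_done=1
Byte 11 = 0x0A: mode=DATA remaining=3 emitted=4 chunks_done=1
Byte 12 = '8': mode=DATA remaining=2 emitted=5 chunks_done=1
Byte 13 = 'd': mode=DATA remaining=1 emitted=6 chunks_done=1
Byte 14 = 'y': mode=DATA_DONE remaining=0 emitted=7 chunks_done=1

Answer: DATA_DONE 0 7 1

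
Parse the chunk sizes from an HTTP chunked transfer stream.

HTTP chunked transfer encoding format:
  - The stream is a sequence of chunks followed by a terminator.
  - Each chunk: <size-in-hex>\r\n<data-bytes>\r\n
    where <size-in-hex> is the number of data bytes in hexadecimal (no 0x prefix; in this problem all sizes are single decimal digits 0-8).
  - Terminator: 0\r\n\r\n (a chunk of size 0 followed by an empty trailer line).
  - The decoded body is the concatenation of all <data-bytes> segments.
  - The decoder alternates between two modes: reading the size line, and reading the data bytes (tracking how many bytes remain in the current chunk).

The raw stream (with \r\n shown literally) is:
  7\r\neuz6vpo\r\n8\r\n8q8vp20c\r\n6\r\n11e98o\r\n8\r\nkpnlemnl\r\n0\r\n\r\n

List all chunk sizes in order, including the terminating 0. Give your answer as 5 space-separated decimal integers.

Answer: 7 8 6 8 0

Derivation:
Chunk 1: stream[0..1]='7' size=0x7=7, data at stream[3..10]='euz6vpo' -> body[0..7], body so far='euz6vpo'
Chunk 2: stream[12..13]='8' size=0x8=8, data at stream[15..23]='8q8vp20c' -> body[7..15], body so far='euz6vpo8q8vp20c'
Chunk 3: stream[25..26]='6' size=0x6=6, data at stream[28..34]='11e98o' -> body[15..21], body so far='euz6vpo8q8vp20c11e98o'
Chunk 4: stream[36..37]='8' size=0x8=8, data at stream[39..47]='kpnlemnl' -> body[21..29], body so far='euz6vpo8q8vp20c11e98okpnlemnl'
Chunk 5: stream[49..50]='0' size=0 (terminator). Final body='euz6vpo8q8vp20c11e98okpnlemnl' (29 bytes)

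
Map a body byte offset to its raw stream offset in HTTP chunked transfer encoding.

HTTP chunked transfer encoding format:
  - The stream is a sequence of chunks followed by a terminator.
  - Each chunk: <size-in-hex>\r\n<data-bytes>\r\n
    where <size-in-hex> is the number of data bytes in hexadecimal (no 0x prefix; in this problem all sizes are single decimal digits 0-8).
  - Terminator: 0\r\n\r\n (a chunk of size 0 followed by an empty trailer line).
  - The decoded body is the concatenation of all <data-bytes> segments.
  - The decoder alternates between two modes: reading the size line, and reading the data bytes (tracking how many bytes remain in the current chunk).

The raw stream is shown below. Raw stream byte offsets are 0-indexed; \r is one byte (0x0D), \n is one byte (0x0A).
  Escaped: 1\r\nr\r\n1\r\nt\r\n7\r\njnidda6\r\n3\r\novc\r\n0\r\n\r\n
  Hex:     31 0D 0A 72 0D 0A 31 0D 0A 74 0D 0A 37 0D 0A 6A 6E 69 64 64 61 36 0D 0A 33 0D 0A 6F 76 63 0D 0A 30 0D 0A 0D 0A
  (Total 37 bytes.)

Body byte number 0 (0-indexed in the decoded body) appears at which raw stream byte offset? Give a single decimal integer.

Answer: 3

Derivation:
Chunk 1: stream[0..1]='1' size=0x1=1, data at stream[3..4]='r' -> body[0..1], body so far='r'
Chunk 2: stream[6..7]='1' size=0x1=1, data at stream[9..10]='t' -> body[1..2], body so far='rt'
Chunk 3: stream[12..13]='7' size=0x7=7, data at stream[15..22]='jnidda6' -> body[2..9], body so far='rtjnidda6'
Chunk 4: stream[24..25]='3' size=0x3=3, data at stream[27..30]='ovc' -> body[9..12], body so far='rtjnidda6ovc'
Chunk 5: stream[32..33]='0' size=0 (terminator). Final body='rtjnidda6ovc' (12 bytes)
Body byte 0 at stream offset 3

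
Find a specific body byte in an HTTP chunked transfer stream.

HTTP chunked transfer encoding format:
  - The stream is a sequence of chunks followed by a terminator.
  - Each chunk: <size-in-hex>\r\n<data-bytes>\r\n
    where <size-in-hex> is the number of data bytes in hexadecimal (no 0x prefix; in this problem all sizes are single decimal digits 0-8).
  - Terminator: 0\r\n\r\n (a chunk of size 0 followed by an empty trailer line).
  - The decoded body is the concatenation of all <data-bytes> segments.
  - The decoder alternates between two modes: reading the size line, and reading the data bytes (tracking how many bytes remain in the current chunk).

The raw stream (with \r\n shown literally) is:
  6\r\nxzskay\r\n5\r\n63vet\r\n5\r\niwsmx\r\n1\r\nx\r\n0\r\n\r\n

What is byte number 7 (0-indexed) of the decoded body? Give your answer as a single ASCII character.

Chunk 1: stream[0..1]='6' size=0x6=6, data at stream[3..9]='xzskay' -> body[0..6], body so far='xzskay'
Chunk 2: stream[11..12]='5' size=0x5=5, data at stream[14..19]='63vet' -> body[6..11], body so far='xzskay63vet'
Chunk 3: stream[21..22]='5' size=0x5=5, data at stream[24..29]='iwsmx' -> body[11..16], body so far='xzskay63vetiwsmx'
Chunk 4: stream[31..32]='1' size=0x1=1, data at stream[34..35]='x' -> body[16..17], body so far='xzskay63vetiwsmxx'
Chunk 5: stream[37..38]='0' size=0 (terminator). Final body='xzskay63vetiwsmxx' (17 bytes)
Body byte 7 = '3'

Answer: 3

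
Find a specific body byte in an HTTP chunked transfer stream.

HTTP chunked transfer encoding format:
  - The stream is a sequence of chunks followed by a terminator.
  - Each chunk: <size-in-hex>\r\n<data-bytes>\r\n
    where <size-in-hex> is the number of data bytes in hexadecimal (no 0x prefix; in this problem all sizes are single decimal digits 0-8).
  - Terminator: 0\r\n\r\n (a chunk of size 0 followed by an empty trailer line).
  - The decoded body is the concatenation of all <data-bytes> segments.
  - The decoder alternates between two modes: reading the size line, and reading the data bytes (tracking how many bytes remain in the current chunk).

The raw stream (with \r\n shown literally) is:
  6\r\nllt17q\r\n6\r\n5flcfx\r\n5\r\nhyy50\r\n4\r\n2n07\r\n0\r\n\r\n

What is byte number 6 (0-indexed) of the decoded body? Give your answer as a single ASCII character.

Chunk 1: stream[0..1]='6' size=0x6=6, data at stream[3..9]='llt17q' -> body[0..6], body so far='llt17q'
Chunk 2: stream[11..12]='6' size=0x6=6, data at stream[14..20]='5flcfx' -> body[6..12], body so far='llt17q5flcfx'
Chunk 3: stream[22..23]='5' size=0x5=5, data at stream[25..30]='hyy50' -> body[12..17], body so far='llt17q5flcfxhyy50'
Chunk 4: stream[32..33]='4' size=0x4=4, data at stream[35..39]='2n07' -> body[17..21], body so far='llt17q5flcfxhyy502n07'
Chunk 5: stream[41..42]='0' size=0 (terminator). Final body='llt17q5flcfxhyy502n07' (21 bytes)
Body byte 6 = '5'

Answer: 5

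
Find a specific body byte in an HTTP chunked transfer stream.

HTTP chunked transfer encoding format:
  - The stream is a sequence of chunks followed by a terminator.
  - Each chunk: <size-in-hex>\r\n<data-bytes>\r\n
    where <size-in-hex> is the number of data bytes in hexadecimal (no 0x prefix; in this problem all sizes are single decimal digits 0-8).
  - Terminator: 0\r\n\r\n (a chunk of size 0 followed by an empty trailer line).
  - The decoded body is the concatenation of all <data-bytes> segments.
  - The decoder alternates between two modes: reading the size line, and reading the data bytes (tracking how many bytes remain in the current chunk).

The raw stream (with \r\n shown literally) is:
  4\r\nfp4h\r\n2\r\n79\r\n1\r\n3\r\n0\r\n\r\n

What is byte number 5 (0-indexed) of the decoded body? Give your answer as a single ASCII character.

Chunk 1: stream[0..1]='4' size=0x4=4, data at stream[3..7]='fp4h' -> body[0..4], body so far='fp4h'
Chunk 2: stream[9..10]='2' size=0x2=2, data at stream[12..14]='79' -> body[4..6], body so far='fp4h79'
Chunk 3: stream[16..17]='1' size=0x1=1, data at stream[19..20]='3' -> body[6..7], body so far='fp4h793'
Chunk 4: stream[22..23]='0' size=0 (terminator). Final body='fp4h793' (7 bytes)
Body byte 5 = '9'

Answer: 9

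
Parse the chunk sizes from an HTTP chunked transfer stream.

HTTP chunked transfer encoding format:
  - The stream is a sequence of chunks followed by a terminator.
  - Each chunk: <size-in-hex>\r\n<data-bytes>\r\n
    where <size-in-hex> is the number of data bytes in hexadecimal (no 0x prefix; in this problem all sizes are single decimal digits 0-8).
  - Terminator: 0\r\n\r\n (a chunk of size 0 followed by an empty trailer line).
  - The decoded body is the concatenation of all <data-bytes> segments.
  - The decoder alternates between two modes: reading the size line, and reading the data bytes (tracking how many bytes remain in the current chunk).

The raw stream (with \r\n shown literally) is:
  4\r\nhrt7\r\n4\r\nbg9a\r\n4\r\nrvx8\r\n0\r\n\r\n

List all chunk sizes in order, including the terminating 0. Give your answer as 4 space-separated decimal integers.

Chunk 1: stream[0..1]='4' size=0x4=4, data at stream[3..7]='hrt7' -> body[0..4], body so far='hrt7'
Chunk 2: stream[9..10]='4' size=0x4=4, data at stream[12..16]='bg9a' -> body[4..8], body so far='hrt7bg9a'
Chunk 3: stream[18..19]='4' size=0x4=4, data at stream[21..25]='rvx8' -> body[8..12], body so far='hrt7bg9arvx8'
Chunk 4: stream[27..28]='0' size=0 (terminator). Final body='hrt7bg9arvx8' (12 bytes)

Answer: 4 4 4 0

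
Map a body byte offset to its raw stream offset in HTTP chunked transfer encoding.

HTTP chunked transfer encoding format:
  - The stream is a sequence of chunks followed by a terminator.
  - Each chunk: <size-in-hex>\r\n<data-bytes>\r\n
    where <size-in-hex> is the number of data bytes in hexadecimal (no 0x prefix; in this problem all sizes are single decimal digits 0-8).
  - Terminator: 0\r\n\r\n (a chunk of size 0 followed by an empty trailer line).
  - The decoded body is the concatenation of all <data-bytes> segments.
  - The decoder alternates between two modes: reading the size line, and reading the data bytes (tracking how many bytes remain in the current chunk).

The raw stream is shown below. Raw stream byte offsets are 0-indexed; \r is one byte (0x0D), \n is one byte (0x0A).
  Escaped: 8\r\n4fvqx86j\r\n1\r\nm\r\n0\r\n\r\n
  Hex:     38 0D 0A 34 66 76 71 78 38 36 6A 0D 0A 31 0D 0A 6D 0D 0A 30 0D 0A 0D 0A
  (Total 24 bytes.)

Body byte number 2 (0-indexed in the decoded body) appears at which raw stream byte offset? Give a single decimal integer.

Chunk 1: stream[0..1]='8' size=0x8=8, data at stream[3..11]='4fvqx86j' -> body[0..8], body so far='4fvqx86j'
Chunk 2: stream[13..14]='1' size=0x1=1, data at stream[16..17]='m' -> body[8..9], body so far='4fvqx86jm'
Chunk 3: stream[19..20]='0' size=0 (terminator). Final body='4fvqx86jm' (9 bytes)
Body byte 2 at stream offset 5

Answer: 5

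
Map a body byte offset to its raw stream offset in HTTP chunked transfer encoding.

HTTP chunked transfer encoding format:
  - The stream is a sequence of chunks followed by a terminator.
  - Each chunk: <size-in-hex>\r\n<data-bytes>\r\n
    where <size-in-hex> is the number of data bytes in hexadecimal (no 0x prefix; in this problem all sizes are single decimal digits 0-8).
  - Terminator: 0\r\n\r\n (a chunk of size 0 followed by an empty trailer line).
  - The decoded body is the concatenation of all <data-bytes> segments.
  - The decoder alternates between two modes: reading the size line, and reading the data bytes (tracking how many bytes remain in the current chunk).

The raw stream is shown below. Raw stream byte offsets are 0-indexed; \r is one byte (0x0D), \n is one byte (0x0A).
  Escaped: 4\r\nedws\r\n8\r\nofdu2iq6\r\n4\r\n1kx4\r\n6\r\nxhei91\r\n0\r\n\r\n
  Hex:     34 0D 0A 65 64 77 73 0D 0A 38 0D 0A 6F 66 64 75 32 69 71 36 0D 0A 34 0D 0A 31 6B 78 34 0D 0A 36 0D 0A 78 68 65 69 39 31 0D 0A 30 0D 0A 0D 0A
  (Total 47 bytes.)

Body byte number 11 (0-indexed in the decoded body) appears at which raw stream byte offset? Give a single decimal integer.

Answer: 19

Derivation:
Chunk 1: stream[0..1]='4' size=0x4=4, data at stream[3..7]='edws' -> body[0..4], body so far='edws'
Chunk 2: stream[9..10]='8' size=0x8=8, data at stream[12..20]='ofdu2iq6' -> body[4..12], body so far='edwsofdu2iq6'
Chunk 3: stream[22..23]='4' size=0x4=4, data at stream[25..29]='1kx4' -> body[12..16], body so far='edwsofdu2iq61kx4'
Chunk 4: stream[31..32]='6' size=0x6=6, data at stream[34..40]='xhei91' -> body[16..22], body so far='edwsofdu2iq61kx4xhei91'
Chunk 5: stream[42..43]='0' size=0 (terminator). Final body='edwsofdu2iq61kx4xhei91' (22 bytes)
Body byte 11 at stream offset 19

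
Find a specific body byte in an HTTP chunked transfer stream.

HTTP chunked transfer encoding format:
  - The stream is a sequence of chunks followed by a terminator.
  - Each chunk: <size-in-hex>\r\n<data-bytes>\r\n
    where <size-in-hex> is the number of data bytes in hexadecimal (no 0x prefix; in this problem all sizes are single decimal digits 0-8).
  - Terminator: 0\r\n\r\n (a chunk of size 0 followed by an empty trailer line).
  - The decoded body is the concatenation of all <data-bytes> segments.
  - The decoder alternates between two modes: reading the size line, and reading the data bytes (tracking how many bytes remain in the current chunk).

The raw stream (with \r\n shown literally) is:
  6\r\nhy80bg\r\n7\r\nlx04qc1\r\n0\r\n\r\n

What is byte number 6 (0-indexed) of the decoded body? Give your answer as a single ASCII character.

Chunk 1: stream[0..1]='6' size=0x6=6, data at stream[3..9]='hy80bg' -> body[0..6], body so far='hy80bg'
Chunk 2: stream[11..12]='7' size=0x7=7, data at stream[14..21]='lx04qc1' -> body[6..13], body so far='hy80bglx04qc1'
Chunk 3: stream[23..24]='0' size=0 (terminator). Final body='hy80bglx04qc1' (13 bytes)
Body byte 6 = 'l'

Answer: l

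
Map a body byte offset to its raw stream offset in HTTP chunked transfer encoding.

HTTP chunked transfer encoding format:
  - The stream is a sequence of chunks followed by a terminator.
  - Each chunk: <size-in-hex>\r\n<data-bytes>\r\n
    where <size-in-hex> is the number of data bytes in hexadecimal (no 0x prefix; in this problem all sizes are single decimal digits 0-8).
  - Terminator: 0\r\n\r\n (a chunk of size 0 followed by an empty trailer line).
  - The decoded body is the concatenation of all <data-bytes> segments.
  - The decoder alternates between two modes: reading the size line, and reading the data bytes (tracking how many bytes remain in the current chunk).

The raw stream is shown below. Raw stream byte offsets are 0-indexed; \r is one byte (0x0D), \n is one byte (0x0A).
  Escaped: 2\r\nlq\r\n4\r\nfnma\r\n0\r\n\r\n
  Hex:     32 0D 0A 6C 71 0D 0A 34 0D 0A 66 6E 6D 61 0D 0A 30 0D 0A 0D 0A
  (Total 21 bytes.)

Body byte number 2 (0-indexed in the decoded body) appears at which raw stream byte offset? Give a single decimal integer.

Chunk 1: stream[0..1]='2' size=0x2=2, data at stream[3..5]='lq' -> body[0..2], body so far='lq'
Chunk 2: stream[7..8]='4' size=0x4=4, data at stream[10..14]='fnma' -> body[2..6], body so far='lqfnma'
Chunk 3: stream[16..17]='0' size=0 (terminator). Final body='lqfnma' (6 bytes)
Body byte 2 at stream offset 10

Answer: 10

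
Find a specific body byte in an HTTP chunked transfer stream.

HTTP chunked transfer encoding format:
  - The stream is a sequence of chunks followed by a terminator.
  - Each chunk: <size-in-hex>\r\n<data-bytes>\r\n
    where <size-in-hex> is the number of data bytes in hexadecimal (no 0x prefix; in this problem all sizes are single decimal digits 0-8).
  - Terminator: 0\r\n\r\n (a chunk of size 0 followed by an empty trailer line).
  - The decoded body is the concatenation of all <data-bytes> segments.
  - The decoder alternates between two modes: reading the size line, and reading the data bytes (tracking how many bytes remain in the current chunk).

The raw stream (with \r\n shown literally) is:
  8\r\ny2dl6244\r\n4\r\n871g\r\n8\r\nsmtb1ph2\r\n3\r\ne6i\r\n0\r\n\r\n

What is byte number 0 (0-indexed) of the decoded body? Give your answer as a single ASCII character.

Answer: y

Derivation:
Chunk 1: stream[0..1]='8' size=0x8=8, data at stream[3..11]='y2dl6244' -> body[0..8], body so far='y2dl6244'
Chunk 2: stream[13..14]='4' size=0x4=4, data at stream[16..20]='871g' -> body[8..12], body so far='y2dl6244871g'
Chunk 3: stream[22..23]='8' size=0x8=8, data at stream[25..33]='smtb1ph2' -> body[12..20], body so far='y2dl6244871gsmtb1ph2'
Chunk 4: stream[35..36]='3' size=0x3=3, data at stream[38..41]='e6i' -> body[20..23], body so far='y2dl6244871gsmtb1ph2e6i'
Chunk 5: stream[43..44]='0' size=0 (terminator). Final body='y2dl6244871gsmtb1ph2e6i' (23 bytes)
Body byte 0 = 'y'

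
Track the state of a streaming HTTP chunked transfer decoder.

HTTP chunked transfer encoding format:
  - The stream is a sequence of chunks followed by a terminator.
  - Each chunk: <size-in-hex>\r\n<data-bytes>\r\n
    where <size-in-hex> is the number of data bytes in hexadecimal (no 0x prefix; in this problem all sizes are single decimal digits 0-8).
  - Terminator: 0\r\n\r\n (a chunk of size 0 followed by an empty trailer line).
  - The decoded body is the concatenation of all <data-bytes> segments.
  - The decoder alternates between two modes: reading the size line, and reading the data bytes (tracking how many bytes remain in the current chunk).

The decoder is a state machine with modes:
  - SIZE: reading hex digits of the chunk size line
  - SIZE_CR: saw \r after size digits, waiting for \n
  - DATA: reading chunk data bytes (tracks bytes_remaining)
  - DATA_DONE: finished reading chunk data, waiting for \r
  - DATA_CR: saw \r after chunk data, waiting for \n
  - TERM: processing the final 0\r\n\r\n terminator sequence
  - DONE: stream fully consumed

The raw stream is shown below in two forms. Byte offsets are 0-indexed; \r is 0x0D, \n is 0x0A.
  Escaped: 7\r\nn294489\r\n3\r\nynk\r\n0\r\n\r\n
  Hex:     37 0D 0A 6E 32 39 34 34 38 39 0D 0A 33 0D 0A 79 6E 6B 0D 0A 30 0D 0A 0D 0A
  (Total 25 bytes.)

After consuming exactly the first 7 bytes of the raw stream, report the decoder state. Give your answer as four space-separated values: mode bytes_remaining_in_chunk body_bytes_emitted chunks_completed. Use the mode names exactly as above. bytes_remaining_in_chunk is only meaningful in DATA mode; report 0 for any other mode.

Answer: DATA 3 4 0

Derivation:
Byte 0 = '7': mode=SIZE remaining=0 emitted=0 chunks_done=0
Byte 1 = 0x0D: mode=SIZE_CR remaining=0 emitted=0 chunks_done=0
Byte 2 = 0x0A: mode=DATA remaining=7 emitted=0 chunks_done=0
Byte 3 = 'n': mode=DATA remaining=6 emitted=1 chunks_done=0
Byte 4 = '2': mode=DATA remaining=5 emitted=2 chunks_done=0
Byte 5 = '9': mode=DATA remaining=4 emitted=3 chunks_done=0
Byte 6 = '4': mode=DATA remaining=3 emitted=4 chunks_done=0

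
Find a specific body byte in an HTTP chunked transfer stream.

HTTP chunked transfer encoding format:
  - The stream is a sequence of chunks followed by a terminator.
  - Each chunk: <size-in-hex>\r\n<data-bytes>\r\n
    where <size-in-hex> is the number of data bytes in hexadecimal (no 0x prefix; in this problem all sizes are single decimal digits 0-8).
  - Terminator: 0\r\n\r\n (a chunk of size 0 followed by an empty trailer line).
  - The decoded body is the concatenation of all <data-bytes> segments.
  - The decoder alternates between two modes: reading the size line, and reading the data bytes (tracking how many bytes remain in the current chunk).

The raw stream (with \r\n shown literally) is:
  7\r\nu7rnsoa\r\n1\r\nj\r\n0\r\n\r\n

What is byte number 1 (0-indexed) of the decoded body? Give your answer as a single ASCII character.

Chunk 1: stream[0..1]='7' size=0x7=7, data at stream[3..10]='u7rnsoa' -> body[0..7], body so far='u7rnsoa'
Chunk 2: stream[12..13]='1' size=0x1=1, data at stream[15..16]='j' -> body[7..8], body so far='u7rnsoaj'
Chunk 3: stream[18..19]='0' size=0 (terminator). Final body='u7rnsoaj' (8 bytes)
Body byte 1 = '7'

Answer: 7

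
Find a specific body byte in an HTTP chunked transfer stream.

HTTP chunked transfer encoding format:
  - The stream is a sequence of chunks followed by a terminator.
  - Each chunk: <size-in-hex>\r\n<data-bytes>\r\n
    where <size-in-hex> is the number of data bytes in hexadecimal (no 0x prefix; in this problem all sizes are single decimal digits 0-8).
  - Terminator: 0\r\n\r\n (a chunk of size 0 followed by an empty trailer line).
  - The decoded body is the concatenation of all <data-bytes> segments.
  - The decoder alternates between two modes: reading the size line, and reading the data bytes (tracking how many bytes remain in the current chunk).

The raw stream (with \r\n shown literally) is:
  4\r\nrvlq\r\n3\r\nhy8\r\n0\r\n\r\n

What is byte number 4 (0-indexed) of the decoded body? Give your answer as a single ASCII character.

Answer: h

Derivation:
Chunk 1: stream[0..1]='4' size=0x4=4, data at stream[3..7]='rvlq' -> body[0..4], body so far='rvlq'
Chunk 2: stream[9..10]='3' size=0x3=3, data at stream[12..15]='hy8' -> body[4..7], body so far='rvlqhy8'
Chunk 3: stream[17..18]='0' size=0 (terminator). Final body='rvlqhy8' (7 bytes)
Body byte 4 = 'h'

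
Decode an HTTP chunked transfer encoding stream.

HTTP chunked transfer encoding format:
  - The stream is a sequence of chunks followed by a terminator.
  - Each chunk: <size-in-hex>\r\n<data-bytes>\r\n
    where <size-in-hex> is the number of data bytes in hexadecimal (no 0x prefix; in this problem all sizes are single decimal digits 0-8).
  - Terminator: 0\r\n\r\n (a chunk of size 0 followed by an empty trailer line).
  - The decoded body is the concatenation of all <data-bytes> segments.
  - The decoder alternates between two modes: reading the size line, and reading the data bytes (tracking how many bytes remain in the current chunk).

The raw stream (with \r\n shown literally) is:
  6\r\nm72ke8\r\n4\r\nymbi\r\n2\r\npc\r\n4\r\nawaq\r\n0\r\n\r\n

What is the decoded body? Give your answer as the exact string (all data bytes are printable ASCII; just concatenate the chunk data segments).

Answer: m72ke8ymbipcawaq

Derivation:
Chunk 1: stream[0..1]='6' size=0x6=6, data at stream[3..9]='m72ke8' -> body[0..6], body so far='m72ke8'
Chunk 2: stream[11..12]='4' size=0x4=4, data at stream[14..18]='ymbi' -> body[6..10], body so far='m72ke8ymbi'
Chunk 3: stream[20..21]='2' size=0x2=2, data at stream[23..25]='pc' -> body[10..12], body so far='m72ke8ymbipc'
Chunk 4: stream[27..28]='4' size=0x4=4, data at stream[30..34]='awaq' -> body[12..16], body so far='m72ke8ymbipcawaq'
Chunk 5: stream[36..37]='0' size=0 (terminator). Final body='m72ke8ymbipcawaq' (16 bytes)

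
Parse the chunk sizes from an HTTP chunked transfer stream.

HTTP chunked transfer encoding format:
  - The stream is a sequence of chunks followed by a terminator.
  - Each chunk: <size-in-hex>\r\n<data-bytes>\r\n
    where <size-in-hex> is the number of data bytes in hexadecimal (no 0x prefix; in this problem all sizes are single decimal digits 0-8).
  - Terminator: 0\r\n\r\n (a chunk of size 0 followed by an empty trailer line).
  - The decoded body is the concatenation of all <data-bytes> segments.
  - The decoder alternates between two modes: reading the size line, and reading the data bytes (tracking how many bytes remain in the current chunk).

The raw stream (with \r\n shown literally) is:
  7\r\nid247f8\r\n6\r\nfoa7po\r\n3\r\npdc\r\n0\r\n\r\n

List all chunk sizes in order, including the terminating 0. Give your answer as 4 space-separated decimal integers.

Chunk 1: stream[0..1]='7' size=0x7=7, data at stream[3..10]='id247f8' -> body[0..7], body so far='id247f8'
Chunk 2: stream[12..13]='6' size=0x6=6, data at stream[15..21]='foa7po' -> body[7..13], body so far='id247f8foa7po'
Chunk 3: stream[23..24]='3' size=0x3=3, data at stream[26..29]='pdc' -> body[13..16], body so far='id247f8foa7popdc'
Chunk 4: stream[31..32]='0' size=0 (terminator). Final body='id247f8foa7popdc' (16 bytes)

Answer: 7 6 3 0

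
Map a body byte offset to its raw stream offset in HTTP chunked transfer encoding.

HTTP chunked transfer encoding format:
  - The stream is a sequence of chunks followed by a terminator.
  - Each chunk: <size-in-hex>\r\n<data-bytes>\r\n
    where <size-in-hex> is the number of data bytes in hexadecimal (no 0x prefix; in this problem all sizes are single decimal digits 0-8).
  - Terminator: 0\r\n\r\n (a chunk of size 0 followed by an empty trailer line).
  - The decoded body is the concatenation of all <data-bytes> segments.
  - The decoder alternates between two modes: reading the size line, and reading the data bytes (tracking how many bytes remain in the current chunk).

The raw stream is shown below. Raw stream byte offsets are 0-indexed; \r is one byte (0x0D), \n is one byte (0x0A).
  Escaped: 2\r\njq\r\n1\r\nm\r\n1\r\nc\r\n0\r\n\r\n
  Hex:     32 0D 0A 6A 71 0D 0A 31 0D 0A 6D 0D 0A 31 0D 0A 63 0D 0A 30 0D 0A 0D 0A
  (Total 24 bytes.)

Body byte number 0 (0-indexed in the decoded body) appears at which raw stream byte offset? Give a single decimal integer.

Chunk 1: stream[0..1]='2' size=0x2=2, data at stream[3..5]='jq' -> body[0..2], body so far='jq'
Chunk 2: stream[7..8]='1' size=0x1=1, data at stream[10..11]='m' -> body[2..3], body so far='jqm'
Chunk 3: stream[13..14]='1' size=0x1=1, data at stream[16..17]='c' -> body[3..4], body so far='jqmc'
Chunk 4: stream[19..20]='0' size=0 (terminator). Final body='jqmc' (4 bytes)
Body byte 0 at stream offset 3

Answer: 3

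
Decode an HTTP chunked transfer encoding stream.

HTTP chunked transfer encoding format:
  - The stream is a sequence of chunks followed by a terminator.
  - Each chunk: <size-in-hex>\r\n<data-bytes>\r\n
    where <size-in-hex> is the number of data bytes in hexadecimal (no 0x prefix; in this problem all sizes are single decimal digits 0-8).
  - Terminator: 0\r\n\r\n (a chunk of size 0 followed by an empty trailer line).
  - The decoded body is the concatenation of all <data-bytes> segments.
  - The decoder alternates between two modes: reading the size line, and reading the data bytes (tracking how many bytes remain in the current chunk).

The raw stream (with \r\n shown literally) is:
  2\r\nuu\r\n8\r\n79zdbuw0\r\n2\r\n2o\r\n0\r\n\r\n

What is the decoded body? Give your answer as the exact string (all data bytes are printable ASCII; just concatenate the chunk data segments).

Chunk 1: stream[0..1]='2' size=0x2=2, data at stream[3..5]='uu' -> body[0..2], body so far='uu'
Chunk 2: stream[7..8]='8' size=0x8=8, data at stream[10..18]='79zdbuw0' -> body[2..10], body so far='uu79zdbuw0'
Chunk 3: stream[20..21]='2' size=0x2=2, data at stream[23..25]='2o' -> body[10..12], body so far='uu79zdbuw02o'
Chunk 4: stream[27..28]='0' size=0 (terminator). Final body='uu79zdbuw02o' (12 bytes)

Answer: uu79zdbuw02o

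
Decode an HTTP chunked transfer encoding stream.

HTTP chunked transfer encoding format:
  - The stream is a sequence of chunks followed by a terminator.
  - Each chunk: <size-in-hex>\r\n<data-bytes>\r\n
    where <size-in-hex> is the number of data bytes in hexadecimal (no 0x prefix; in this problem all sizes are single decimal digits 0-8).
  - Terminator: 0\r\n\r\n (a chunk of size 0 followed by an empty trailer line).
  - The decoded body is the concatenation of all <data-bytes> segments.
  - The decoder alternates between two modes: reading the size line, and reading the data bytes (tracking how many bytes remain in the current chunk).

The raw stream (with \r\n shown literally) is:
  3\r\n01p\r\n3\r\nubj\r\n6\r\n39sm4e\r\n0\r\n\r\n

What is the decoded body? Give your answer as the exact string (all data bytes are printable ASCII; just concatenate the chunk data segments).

Answer: 01pubj39sm4e

Derivation:
Chunk 1: stream[0..1]='3' size=0x3=3, data at stream[3..6]='01p' -> body[0..3], body so far='01p'
Chunk 2: stream[8..9]='3' size=0x3=3, data at stream[11..14]='ubj' -> body[3..6], body so far='01pubj'
Chunk 3: stream[16..17]='6' size=0x6=6, data at stream[19..25]='39sm4e' -> body[6..12], body so far='01pubj39sm4e'
Chunk 4: stream[27..28]='0' size=0 (terminator). Final body='01pubj39sm4e' (12 bytes)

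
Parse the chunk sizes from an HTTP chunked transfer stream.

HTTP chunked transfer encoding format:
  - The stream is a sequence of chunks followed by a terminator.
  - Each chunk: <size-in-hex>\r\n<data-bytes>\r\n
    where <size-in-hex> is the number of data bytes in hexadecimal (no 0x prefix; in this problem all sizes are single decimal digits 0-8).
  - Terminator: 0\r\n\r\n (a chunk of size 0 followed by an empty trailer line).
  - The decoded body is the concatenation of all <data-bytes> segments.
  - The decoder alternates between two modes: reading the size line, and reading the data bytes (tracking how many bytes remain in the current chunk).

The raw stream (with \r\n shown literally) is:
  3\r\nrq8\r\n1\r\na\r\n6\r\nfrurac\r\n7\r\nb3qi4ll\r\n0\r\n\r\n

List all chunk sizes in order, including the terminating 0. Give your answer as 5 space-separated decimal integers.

Chunk 1: stream[0..1]='3' size=0x3=3, data at stream[3..6]='rq8' -> body[0..3], body so far='rq8'
Chunk 2: stream[8..9]='1' size=0x1=1, data at stream[11..12]='a' -> body[3..4], body so far='rq8a'
Chunk 3: stream[14..15]='6' size=0x6=6, data at stream[17..23]='frurac' -> body[4..10], body so far='rq8afrurac'
Chunk 4: stream[25..26]='7' size=0x7=7, data at stream[28..35]='b3qi4ll' -> body[10..17], body so far='rq8afruracb3qi4ll'
Chunk 5: stream[37..38]='0' size=0 (terminator). Final body='rq8afruracb3qi4ll' (17 bytes)

Answer: 3 1 6 7 0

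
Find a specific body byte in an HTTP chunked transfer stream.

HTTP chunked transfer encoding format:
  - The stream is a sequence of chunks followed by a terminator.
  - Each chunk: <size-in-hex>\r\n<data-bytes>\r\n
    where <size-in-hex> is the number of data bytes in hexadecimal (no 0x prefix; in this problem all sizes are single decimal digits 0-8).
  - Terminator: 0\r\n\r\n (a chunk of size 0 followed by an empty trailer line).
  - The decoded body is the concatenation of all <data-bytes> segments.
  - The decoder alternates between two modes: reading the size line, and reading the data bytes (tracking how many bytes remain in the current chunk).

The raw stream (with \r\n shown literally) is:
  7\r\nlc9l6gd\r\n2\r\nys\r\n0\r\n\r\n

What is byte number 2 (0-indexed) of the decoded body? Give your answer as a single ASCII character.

Answer: 9

Derivation:
Chunk 1: stream[0..1]='7' size=0x7=7, data at stream[3..10]='lc9l6gd' -> body[0..7], body so far='lc9l6gd'
Chunk 2: stream[12..13]='2' size=0x2=2, data at stream[15..17]='ys' -> body[7..9], body so far='lc9l6gdys'
Chunk 3: stream[19..20]='0' size=0 (terminator). Final body='lc9l6gdys' (9 bytes)
Body byte 2 = '9'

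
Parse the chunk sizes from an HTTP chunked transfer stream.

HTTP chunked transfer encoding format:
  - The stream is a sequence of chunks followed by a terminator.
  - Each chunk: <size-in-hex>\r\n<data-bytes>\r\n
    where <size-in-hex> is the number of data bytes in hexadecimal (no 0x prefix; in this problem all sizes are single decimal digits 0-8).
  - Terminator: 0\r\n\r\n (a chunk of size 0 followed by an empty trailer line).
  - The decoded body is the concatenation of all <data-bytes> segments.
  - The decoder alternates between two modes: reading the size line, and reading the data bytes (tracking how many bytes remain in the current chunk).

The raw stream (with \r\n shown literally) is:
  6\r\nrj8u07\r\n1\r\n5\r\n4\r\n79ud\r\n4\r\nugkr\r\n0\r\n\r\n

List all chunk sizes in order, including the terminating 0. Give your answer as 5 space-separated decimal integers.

Answer: 6 1 4 4 0

Derivation:
Chunk 1: stream[0..1]='6' size=0x6=6, data at stream[3..9]='rj8u07' -> body[0..6], body so far='rj8u07'
Chunk 2: stream[11..12]='1' size=0x1=1, data at stream[14..15]='5' -> body[6..7], body so far='rj8u075'
Chunk 3: stream[17..18]='4' size=0x4=4, data at stream[20..24]='79ud' -> body[7..11], body so far='rj8u07579ud'
Chunk 4: stream[26..27]='4' size=0x4=4, data at stream[29..33]='ugkr' -> body[11..15], body so far='rj8u07579udugkr'
Chunk 5: stream[35..36]='0' size=0 (terminator). Final body='rj8u07579udugkr' (15 bytes)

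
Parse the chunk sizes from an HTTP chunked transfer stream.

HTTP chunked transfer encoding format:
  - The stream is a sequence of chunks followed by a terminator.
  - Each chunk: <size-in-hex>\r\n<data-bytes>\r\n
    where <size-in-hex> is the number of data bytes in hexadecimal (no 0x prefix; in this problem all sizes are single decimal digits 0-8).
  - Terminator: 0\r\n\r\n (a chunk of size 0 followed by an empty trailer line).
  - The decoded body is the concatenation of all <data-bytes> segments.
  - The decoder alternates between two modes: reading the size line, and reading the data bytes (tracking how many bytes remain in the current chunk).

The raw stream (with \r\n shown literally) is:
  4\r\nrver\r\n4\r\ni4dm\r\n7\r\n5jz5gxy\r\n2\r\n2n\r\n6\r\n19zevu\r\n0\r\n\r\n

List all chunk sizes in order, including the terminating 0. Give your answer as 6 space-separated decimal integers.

Chunk 1: stream[0..1]='4' size=0x4=4, data at stream[3..7]='rver' -> body[0..4], body so far='rver'
Chunk 2: stream[9..10]='4' size=0x4=4, data at stream[12..16]='i4dm' -> body[4..8], body so far='rveri4dm'
Chunk 3: stream[18..19]='7' size=0x7=7, data at stream[21..28]='5jz5gxy' -> body[8..15], body so far='rveri4dm5jz5gxy'
Chunk 4: stream[30..31]='2' size=0x2=2, data at stream[33..35]='2n' -> body[15..17], body so far='rveri4dm5jz5gxy2n'
Chunk 5: stream[37..38]='6' size=0x6=6, data at stream[40..46]='19zevu' -> body[17..23], body so far='rveri4dm5jz5gxy2n19zevu'
Chunk 6: stream[48..49]='0' size=0 (terminator). Final body='rveri4dm5jz5gxy2n19zevu' (23 bytes)

Answer: 4 4 7 2 6 0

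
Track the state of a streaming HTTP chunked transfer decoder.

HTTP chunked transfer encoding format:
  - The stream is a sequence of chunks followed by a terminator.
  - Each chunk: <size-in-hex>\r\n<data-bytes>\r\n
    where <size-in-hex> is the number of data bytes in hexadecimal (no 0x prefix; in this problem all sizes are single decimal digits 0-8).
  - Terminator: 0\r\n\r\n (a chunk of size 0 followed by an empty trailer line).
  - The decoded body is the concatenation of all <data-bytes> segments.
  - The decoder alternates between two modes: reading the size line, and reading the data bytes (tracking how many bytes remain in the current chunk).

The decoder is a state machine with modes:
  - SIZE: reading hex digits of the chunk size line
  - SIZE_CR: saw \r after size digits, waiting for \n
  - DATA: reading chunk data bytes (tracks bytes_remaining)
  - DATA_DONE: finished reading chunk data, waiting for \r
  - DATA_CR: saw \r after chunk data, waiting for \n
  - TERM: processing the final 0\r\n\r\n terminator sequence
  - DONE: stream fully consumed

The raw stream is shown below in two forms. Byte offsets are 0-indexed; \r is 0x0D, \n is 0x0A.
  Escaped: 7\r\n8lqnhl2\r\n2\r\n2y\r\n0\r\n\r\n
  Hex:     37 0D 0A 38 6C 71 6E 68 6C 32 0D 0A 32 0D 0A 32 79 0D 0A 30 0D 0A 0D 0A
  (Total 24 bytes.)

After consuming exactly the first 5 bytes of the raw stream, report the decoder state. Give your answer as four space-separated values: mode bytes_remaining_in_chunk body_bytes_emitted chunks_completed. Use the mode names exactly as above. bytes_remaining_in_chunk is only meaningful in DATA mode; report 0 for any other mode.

Byte 0 = '7': mode=SIZE remaining=0 emitted=0 chunks_done=0
Byte 1 = 0x0D: mode=SIZE_CR remaining=0 emitted=0 chunks_done=0
Byte 2 = 0x0A: mode=DATA remaining=7 emitted=0 chunks_done=0
Byte 3 = '8': mode=DATA remaining=6 emitted=1 chunks_done=0
Byte 4 = 'l': mode=DATA remaining=5 emitted=2 chunks_done=0

Answer: DATA 5 2 0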